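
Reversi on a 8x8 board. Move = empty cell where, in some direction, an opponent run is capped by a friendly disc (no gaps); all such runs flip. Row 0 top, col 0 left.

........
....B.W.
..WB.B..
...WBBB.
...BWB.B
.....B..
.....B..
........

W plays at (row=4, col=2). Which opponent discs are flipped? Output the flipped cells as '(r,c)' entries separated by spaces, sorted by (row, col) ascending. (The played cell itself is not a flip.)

Answer: (4,3)

Derivation:
Dir NW: first cell '.' (not opp) -> no flip
Dir N: first cell '.' (not opp) -> no flip
Dir NE: first cell 'W' (not opp) -> no flip
Dir W: first cell '.' (not opp) -> no flip
Dir E: opp run (4,3) capped by W -> flip
Dir SW: first cell '.' (not opp) -> no flip
Dir S: first cell '.' (not opp) -> no flip
Dir SE: first cell '.' (not opp) -> no flip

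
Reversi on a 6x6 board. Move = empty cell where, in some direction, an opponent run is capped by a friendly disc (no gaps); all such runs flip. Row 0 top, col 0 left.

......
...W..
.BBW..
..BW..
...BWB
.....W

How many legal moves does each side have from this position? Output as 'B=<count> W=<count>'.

Answer: B=5 W=7

Derivation:
-- B to move --
(0,2): no bracket -> illegal
(0,3): flips 3 -> legal
(0,4): flips 1 -> legal
(1,2): no bracket -> illegal
(1,4): flips 1 -> legal
(2,4): flips 1 -> legal
(3,4): flips 1 -> legal
(3,5): no bracket -> illegal
(4,2): no bracket -> illegal
(5,3): no bracket -> illegal
(5,4): no bracket -> illegal
B mobility = 5
-- W to move --
(1,0): no bracket -> illegal
(1,1): flips 1 -> legal
(1,2): no bracket -> illegal
(2,0): flips 2 -> legal
(3,0): no bracket -> illegal
(3,1): flips 2 -> legal
(3,4): no bracket -> illegal
(3,5): flips 1 -> legal
(4,1): flips 1 -> legal
(4,2): flips 1 -> legal
(5,2): no bracket -> illegal
(5,3): flips 1 -> legal
(5,4): no bracket -> illegal
W mobility = 7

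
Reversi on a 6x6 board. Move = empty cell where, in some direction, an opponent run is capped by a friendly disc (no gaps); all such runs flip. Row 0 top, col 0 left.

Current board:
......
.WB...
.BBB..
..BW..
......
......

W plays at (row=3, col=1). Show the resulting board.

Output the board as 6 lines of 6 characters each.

Answer: ......
.WB...
.WBB..
.WWW..
......
......

Derivation:
Place W at (3,1); scan 8 dirs for brackets.
Dir NW: first cell '.' (not opp) -> no flip
Dir N: opp run (2,1) capped by W -> flip
Dir NE: opp run (2,2), next='.' -> no flip
Dir W: first cell '.' (not opp) -> no flip
Dir E: opp run (3,2) capped by W -> flip
Dir SW: first cell '.' (not opp) -> no flip
Dir S: first cell '.' (not opp) -> no flip
Dir SE: first cell '.' (not opp) -> no flip
All flips: (2,1) (3,2)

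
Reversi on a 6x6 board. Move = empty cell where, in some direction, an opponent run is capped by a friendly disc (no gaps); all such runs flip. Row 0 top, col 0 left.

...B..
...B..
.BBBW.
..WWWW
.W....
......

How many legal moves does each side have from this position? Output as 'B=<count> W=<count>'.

-- B to move --
(1,4): no bracket -> illegal
(1,5): no bracket -> illegal
(2,5): flips 1 -> legal
(3,0): no bracket -> illegal
(3,1): no bracket -> illegal
(4,0): no bracket -> illegal
(4,2): flips 1 -> legal
(4,3): flips 2 -> legal
(4,4): flips 1 -> legal
(4,5): flips 1 -> legal
(5,0): flips 2 -> legal
(5,1): no bracket -> illegal
(5,2): no bracket -> illegal
B mobility = 6
-- W to move --
(0,2): flips 1 -> legal
(0,4): no bracket -> illegal
(1,0): flips 1 -> legal
(1,1): flips 1 -> legal
(1,2): flips 2 -> legal
(1,4): flips 1 -> legal
(2,0): flips 3 -> legal
(3,0): no bracket -> illegal
(3,1): no bracket -> illegal
W mobility = 6

Answer: B=6 W=6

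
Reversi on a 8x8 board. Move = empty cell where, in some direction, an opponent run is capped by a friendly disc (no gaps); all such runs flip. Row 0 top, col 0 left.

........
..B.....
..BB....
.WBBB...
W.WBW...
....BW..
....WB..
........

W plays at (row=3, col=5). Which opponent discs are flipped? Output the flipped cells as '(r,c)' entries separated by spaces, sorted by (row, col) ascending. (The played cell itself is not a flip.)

Answer: (3,2) (3,3) (3,4)

Derivation:
Dir NW: first cell '.' (not opp) -> no flip
Dir N: first cell '.' (not opp) -> no flip
Dir NE: first cell '.' (not opp) -> no flip
Dir W: opp run (3,4) (3,3) (3,2) capped by W -> flip
Dir E: first cell '.' (not opp) -> no flip
Dir SW: first cell 'W' (not opp) -> no flip
Dir S: first cell '.' (not opp) -> no flip
Dir SE: first cell '.' (not opp) -> no flip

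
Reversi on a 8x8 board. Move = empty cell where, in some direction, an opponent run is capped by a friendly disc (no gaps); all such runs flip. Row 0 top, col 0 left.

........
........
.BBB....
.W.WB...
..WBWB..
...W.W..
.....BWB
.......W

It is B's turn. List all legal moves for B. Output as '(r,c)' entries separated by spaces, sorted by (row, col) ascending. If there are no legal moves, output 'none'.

Answer: (3,2) (4,0) (4,1) (5,4) (6,3)

Derivation:
(2,0): no bracket -> illegal
(2,4): no bracket -> illegal
(3,0): no bracket -> illegal
(3,2): flips 1 -> legal
(3,5): no bracket -> illegal
(4,0): flips 1 -> legal
(4,1): flips 2 -> legal
(4,6): no bracket -> illegal
(5,1): no bracket -> illegal
(5,2): no bracket -> illegal
(5,4): flips 1 -> legal
(5,6): no bracket -> illegal
(5,7): no bracket -> illegal
(6,2): no bracket -> illegal
(6,3): flips 1 -> legal
(6,4): no bracket -> illegal
(7,5): no bracket -> illegal
(7,6): no bracket -> illegal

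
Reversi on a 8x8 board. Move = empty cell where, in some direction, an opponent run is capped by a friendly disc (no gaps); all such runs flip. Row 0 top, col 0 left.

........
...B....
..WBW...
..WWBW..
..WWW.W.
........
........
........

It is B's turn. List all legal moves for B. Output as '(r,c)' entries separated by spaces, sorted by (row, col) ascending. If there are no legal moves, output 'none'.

(1,1): no bracket -> illegal
(1,2): no bracket -> illegal
(1,4): flips 1 -> legal
(1,5): no bracket -> illegal
(2,1): flips 1 -> legal
(2,5): flips 1 -> legal
(2,6): no bracket -> illegal
(3,1): flips 3 -> legal
(3,6): flips 1 -> legal
(3,7): no bracket -> illegal
(4,1): flips 1 -> legal
(4,5): no bracket -> illegal
(4,7): no bracket -> illegal
(5,1): no bracket -> illegal
(5,2): flips 1 -> legal
(5,3): flips 2 -> legal
(5,4): flips 1 -> legal
(5,5): no bracket -> illegal
(5,6): no bracket -> illegal
(5,7): flips 3 -> legal

Answer: (1,4) (2,1) (2,5) (3,1) (3,6) (4,1) (5,2) (5,3) (5,4) (5,7)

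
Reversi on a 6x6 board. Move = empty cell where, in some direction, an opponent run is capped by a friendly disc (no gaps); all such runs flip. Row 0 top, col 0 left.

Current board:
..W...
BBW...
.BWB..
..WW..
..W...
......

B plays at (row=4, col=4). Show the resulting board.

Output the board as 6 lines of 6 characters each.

Answer: ..W...
BBW...
.BBB..
..WB..
..W.B.
......

Derivation:
Place B at (4,4); scan 8 dirs for brackets.
Dir NW: opp run (3,3) (2,2) capped by B -> flip
Dir N: first cell '.' (not opp) -> no flip
Dir NE: first cell '.' (not opp) -> no flip
Dir W: first cell '.' (not opp) -> no flip
Dir E: first cell '.' (not opp) -> no flip
Dir SW: first cell '.' (not opp) -> no flip
Dir S: first cell '.' (not opp) -> no flip
Dir SE: first cell '.' (not opp) -> no flip
All flips: (2,2) (3,3)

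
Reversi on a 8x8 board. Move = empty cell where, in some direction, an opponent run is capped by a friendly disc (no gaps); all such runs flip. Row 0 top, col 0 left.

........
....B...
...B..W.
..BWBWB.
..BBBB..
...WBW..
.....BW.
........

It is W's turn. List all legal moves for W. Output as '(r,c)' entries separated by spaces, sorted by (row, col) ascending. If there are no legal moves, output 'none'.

(0,3): no bracket -> illegal
(0,4): no bracket -> illegal
(0,5): no bracket -> illegal
(1,2): no bracket -> illegal
(1,3): flips 1 -> legal
(1,5): no bracket -> illegal
(2,1): no bracket -> illegal
(2,2): no bracket -> illegal
(2,4): no bracket -> illegal
(2,5): no bracket -> illegal
(2,7): no bracket -> illegal
(3,1): flips 2 -> legal
(3,7): flips 1 -> legal
(4,1): no bracket -> illegal
(4,6): flips 1 -> legal
(4,7): no bracket -> illegal
(5,1): flips 1 -> legal
(5,2): no bracket -> illegal
(5,6): no bracket -> illegal
(6,3): no bracket -> illegal
(6,4): flips 1 -> legal
(7,4): no bracket -> illegal
(7,5): flips 1 -> legal
(7,6): no bracket -> illegal

Answer: (1,3) (3,1) (3,7) (4,6) (5,1) (6,4) (7,5)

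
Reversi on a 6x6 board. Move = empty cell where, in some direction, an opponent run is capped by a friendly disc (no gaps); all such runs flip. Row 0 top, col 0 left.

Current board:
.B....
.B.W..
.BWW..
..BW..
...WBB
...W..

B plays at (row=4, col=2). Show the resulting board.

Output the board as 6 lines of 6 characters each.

Place B at (4,2); scan 8 dirs for brackets.
Dir NW: first cell '.' (not opp) -> no flip
Dir N: first cell 'B' (not opp) -> no flip
Dir NE: opp run (3,3), next='.' -> no flip
Dir W: first cell '.' (not opp) -> no flip
Dir E: opp run (4,3) capped by B -> flip
Dir SW: first cell '.' (not opp) -> no flip
Dir S: first cell '.' (not opp) -> no flip
Dir SE: opp run (5,3), next=edge -> no flip
All flips: (4,3)

Answer: .B....
.B.W..
.BWW..
..BW..
..BBBB
...W..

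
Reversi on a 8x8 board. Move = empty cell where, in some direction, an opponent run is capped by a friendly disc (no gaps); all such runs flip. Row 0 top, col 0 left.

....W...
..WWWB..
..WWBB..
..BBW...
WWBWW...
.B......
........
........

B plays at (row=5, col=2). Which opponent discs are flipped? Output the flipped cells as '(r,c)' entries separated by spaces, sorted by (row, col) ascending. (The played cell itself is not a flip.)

Answer: (3,4) (4,3)

Derivation:
Dir NW: opp run (4,1), next='.' -> no flip
Dir N: first cell 'B' (not opp) -> no flip
Dir NE: opp run (4,3) (3,4) capped by B -> flip
Dir W: first cell 'B' (not opp) -> no flip
Dir E: first cell '.' (not opp) -> no flip
Dir SW: first cell '.' (not opp) -> no flip
Dir S: first cell '.' (not opp) -> no flip
Dir SE: first cell '.' (not opp) -> no flip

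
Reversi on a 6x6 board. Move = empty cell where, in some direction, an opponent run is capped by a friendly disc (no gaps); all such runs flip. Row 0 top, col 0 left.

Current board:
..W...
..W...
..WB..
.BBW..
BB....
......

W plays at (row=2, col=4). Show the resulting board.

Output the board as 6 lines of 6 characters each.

Answer: ..W...
..W...
..WWW.
.BBW..
BB....
......

Derivation:
Place W at (2,4); scan 8 dirs for brackets.
Dir NW: first cell '.' (not opp) -> no flip
Dir N: first cell '.' (not opp) -> no flip
Dir NE: first cell '.' (not opp) -> no flip
Dir W: opp run (2,3) capped by W -> flip
Dir E: first cell '.' (not opp) -> no flip
Dir SW: first cell 'W' (not opp) -> no flip
Dir S: first cell '.' (not opp) -> no flip
Dir SE: first cell '.' (not opp) -> no flip
All flips: (2,3)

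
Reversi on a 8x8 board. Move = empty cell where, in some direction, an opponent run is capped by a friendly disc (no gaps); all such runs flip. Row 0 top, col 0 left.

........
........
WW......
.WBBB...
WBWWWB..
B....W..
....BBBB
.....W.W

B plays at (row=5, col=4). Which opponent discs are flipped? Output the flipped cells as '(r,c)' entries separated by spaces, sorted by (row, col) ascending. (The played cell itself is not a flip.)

Answer: (4,3) (4,4)

Derivation:
Dir NW: opp run (4,3) capped by B -> flip
Dir N: opp run (4,4) capped by B -> flip
Dir NE: first cell 'B' (not opp) -> no flip
Dir W: first cell '.' (not opp) -> no flip
Dir E: opp run (5,5), next='.' -> no flip
Dir SW: first cell '.' (not opp) -> no flip
Dir S: first cell 'B' (not opp) -> no flip
Dir SE: first cell 'B' (not opp) -> no flip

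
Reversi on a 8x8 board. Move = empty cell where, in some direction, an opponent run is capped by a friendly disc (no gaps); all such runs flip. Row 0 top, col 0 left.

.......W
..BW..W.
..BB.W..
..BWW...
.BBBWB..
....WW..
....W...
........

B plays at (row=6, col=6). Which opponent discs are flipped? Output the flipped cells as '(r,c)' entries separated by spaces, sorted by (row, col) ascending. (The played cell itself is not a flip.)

Answer: (3,3) (4,4) (5,5)

Derivation:
Dir NW: opp run (5,5) (4,4) (3,3) capped by B -> flip
Dir N: first cell '.' (not opp) -> no flip
Dir NE: first cell '.' (not opp) -> no flip
Dir W: first cell '.' (not opp) -> no flip
Dir E: first cell '.' (not opp) -> no flip
Dir SW: first cell '.' (not opp) -> no flip
Dir S: first cell '.' (not opp) -> no flip
Dir SE: first cell '.' (not opp) -> no flip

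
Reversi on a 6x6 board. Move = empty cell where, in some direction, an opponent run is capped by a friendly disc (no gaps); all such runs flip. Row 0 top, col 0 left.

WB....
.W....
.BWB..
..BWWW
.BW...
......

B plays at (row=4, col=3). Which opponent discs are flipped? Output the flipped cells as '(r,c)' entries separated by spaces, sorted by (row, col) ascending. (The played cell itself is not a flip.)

Answer: (3,3) (4,2)

Derivation:
Dir NW: first cell 'B' (not opp) -> no flip
Dir N: opp run (3,3) capped by B -> flip
Dir NE: opp run (3,4), next='.' -> no flip
Dir W: opp run (4,2) capped by B -> flip
Dir E: first cell '.' (not opp) -> no flip
Dir SW: first cell '.' (not opp) -> no flip
Dir S: first cell '.' (not opp) -> no flip
Dir SE: first cell '.' (not opp) -> no flip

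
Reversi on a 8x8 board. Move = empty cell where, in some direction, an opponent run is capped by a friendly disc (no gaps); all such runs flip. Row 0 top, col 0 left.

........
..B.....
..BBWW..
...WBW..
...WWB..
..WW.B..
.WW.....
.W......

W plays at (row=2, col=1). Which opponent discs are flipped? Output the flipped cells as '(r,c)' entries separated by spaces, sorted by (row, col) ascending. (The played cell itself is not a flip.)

Answer: (2,2) (2,3)

Derivation:
Dir NW: first cell '.' (not opp) -> no flip
Dir N: first cell '.' (not opp) -> no flip
Dir NE: opp run (1,2), next='.' -> no flip
Dir W: first cell '.' (not opp) -> no flip
Dir E: opp run (2,2) (2,3) capped by W -> flip
Dir SW: first cell '.' (not opp) -> no flip
Dir S: first cell '.' (not opp) -> no flip
Dir SE: first cell '.' (not opp) -> no flip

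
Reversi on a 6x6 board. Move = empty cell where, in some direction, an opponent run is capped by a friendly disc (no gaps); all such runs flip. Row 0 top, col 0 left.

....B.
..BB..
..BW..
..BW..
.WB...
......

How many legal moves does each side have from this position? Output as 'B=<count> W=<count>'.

-- B to move --
(1,4): flips 1 -> legal
(2,4): flips 2 -> legal
(3,0): no bracket -> illegal
(3,1): no bracket -> illegal
(3,4): flips 2 -> legal
(4,0): flips 1 -> legal
(4,3): flips 2 -> legal
(4,4): flips 1 -> legal
(5,0): flips 1 -> legal
(5,1): no bracket -> illegal
(5,2): no bracket -> illegal
B mobility = 7
-- W to move --
(0,1): flips 1 -> legal
(0,2): no bracket -> illegal
(0,3): flips 1 -> legal
(0,5): no bracket -> illegal
(1,1): flips 1 -> legal
(1,4): no bracket -> illegal
(1,5): no bracket -> illegal
(2,1): flips 1 -> legal
(2,4): no bracket -> illegal
(3,1): flips 1 -> legal
(4,3): flips 1 -> legal
(5,1): flips 1 -> legal
(5,2): no bracket -> illegal
(5,3): no bracket -> illegal
W mobility = 7

Answer: B=7 W=7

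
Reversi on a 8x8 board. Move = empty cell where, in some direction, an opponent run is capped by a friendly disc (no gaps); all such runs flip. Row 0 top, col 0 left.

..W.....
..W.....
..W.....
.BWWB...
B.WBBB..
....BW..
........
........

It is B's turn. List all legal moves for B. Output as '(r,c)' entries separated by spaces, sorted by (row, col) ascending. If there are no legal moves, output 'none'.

(0,1): no bracket -> illegal
(0,3): no bracket -> illegal
(1,1): flips 2 -> legal
(1,3): flips 1 -> legal
(2,1): flips 1 -> legal
(2,3): flips 1 -> legal
(2,4): no bracket -> illegal
(4,1): flips 1 -> legal
(4,6): no bracket -> illegal
(5,1): no bracket -> illegal
(5,2): no bracket -> illegal
(5,3): flips 1 -> legal
(5,6): flips 1 -> legal
(6,4): no bracket -> illegal
(6,5): flips 1 -> legal
(6,6): flips 1 -> legal

Answer: (1,1) (1,3) (2,1) (2,3) (4,1) (5,3) (5,6) (6,5) (6,6)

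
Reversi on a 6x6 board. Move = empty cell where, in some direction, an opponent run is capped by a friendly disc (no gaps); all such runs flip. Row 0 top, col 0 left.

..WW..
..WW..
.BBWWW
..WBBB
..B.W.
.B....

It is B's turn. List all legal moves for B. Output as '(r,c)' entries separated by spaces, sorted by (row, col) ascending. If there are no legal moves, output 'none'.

Answer: (0,1) (0,4) (1,4) (1,5) (3,1) (4,3) (5,3) (5,4) (5,5)

Derivation:
(0,1): flips 2 -> legal
(0,4): flips 1 -> legal
(1,1): no bracket -> illegal
(1,4): flips 1 -> legal
(1,5): flips 2 -> legal
(3,1): flips 1 -> legal
(4,1): no bracket -> illegal
(4,3): flips 1 -> legal
(4,5): no bracket -> illegal
(5,3): flips 1 -> legal
(5,4): flips 1 -> legal
(5,5): flips 1 -> legal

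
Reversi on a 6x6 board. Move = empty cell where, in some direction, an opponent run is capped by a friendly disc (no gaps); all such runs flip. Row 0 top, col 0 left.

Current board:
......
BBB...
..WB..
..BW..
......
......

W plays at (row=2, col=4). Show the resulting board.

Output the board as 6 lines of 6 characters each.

Answer: ......
BBB...
..WWW.
..BW..
......
......

Derivation:
Place W at (2,4); scan 8 dirs for brackets.
Dir NW: first cell '.' (not opp) -> no flip
Dir N: first cell '.' (not opp) -> no flip
Dir NE: first cell '.' (not opp) -> no flip
Dir W: opp run (2,3) capped by W -> flip
Dir E: first cell '.' (not opp) -> no flip
Dir SW: first cell 'W' (not opp) -> no flip
Dir S: first cell '.' (not opp) -> no flip
Dir SE: first cell '.' (not opp) -> no flip
All flips: (2,3)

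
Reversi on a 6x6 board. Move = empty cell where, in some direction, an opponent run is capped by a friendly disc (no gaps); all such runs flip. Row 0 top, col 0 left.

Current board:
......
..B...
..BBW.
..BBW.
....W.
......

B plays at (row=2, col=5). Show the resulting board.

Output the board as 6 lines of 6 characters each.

Answer: ......
..B...
..BBBB
..BBW.
....W.
......

Derivation:
Place B at (2,5); scan 8 dirs for brackets.
Dir NW: first cell '.' (not opp) -> no flip
Dir N: first cell '.' (not opp) -> no flip
Dir NE: edge -> no flip
Dir W: opp run (2,4) capped by B -> flip
Dir E: edge -> no flip
Dir SW: opp run (3,4), next='.' -> no flip
Dir S: first cell '.' (not opp) -> no flip
Dir SE: edge -> no flip
All flips: (2,4)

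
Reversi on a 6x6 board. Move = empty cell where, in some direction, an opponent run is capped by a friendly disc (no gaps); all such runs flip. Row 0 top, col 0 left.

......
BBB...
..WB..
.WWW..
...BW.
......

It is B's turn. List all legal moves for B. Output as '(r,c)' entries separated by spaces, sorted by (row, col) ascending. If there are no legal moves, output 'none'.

Answer: (2,1) (4,1) (4,2) (4,5) (5,5)

Derivation:
(1,3): no bracket -> illegal
(2,0): no bracket -> illegal
(2,1): flips 2 -> legal
(2,4): no bracket -> illegal
(3,0): no bracket -> illegal
(3,4): no bracket -> illegal
(3,5): no bracket -> illegal
(4,0): no bracket -> illegal
(4,1): flips 1 -> legal
(4,2): flips 2 -> legal
(4,5): flips 1 -> legal
(5,3): no bracket -> illegal
(5,4): no bracket -> illegal
(5,5): flips 3 -> legal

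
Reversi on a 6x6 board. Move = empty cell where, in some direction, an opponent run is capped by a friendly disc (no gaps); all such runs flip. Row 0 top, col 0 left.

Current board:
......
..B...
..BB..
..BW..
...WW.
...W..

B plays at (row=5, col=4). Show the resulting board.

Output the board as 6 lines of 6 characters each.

Answer: ......
..B...
..BB..
..BW..
...BW.
...WB.

Derivation:
Place B at (5,4); scan 8 dirs for brackets.
Dir NW: opp run (4,3) capped by B -> flip
Dir N: opp run (4,4), next='.' -> no flip
Dir NE: first cell '.' (not opp) -> no flip
Dir W: opp run (5,3), next='.' -> no flip
Dir E: first cell '.' (not opp) -> no flip
Dir SW: edge -> no flip
Dir S: edge -> no flip
Dir SE: edge -> no flip
All flips: (4,3)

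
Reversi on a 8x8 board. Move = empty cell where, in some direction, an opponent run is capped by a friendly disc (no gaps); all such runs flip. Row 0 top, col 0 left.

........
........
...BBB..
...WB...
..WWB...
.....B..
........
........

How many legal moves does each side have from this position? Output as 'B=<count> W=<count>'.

-- B to move --
(2,2): flips 1 -> legal
(3,1): no bracket -> illegal
(3,2): flips 1 -> legal
(4,1): flips 2 -> legal
(5,1): flips 2 -> legal
(5,2): flips 1 -> legal
(5,3): flips 2 -> legal
(5,4): no bracket -> illegal
B mobility = 6
-- W to move --
(1,2): no bracket -> illegal
(1,3): flips 1 -> legal
(1,4): no bracket -> illegal
(1,5): flips 1 -> legal
(1,6): flips 2 -> legal
(2,2): no bracket -> illegal
(2,6): no bracket -> illegal
(3,2): no bracket -> illegal
(3,5): flips 1 -> legal
(3,6): no bracket -> illegal
(4,5): flips 1 -> legal
(4,6): no bracket -> illegal
(5,3): no bracket -> illegal
(5,4): no bracket -> illegal
(5,6): no bracket -> illegal
(6,4): no bracket -> illegal
(6,5): no bracket -> illegal
(6,6): flips 2 -> legal
W mobility = 6

Answer: B=6 W=6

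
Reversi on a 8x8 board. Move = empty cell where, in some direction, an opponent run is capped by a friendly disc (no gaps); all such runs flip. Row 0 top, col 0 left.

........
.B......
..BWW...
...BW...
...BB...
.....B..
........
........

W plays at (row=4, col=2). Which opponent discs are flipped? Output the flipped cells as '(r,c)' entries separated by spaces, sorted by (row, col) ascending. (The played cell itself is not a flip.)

Dir NW: first cell '.' (not opp) -> no flip
Dir N: first cell '.' (not opp) -> no flip
Dir NE: opp run (3,3) capped by W -> flip
Dir W: first cell '.' (not opp) -> no flip
Dir E: opp run (4,3) (4,4), next='.' -> no flip
Dir SW: first cell '.' (not opp) -> no flip
Dir S: first cell '.' (not opp) -> no flip
Dir SE: first cell '.' (not opp) -> no flip

Answer: (3,3)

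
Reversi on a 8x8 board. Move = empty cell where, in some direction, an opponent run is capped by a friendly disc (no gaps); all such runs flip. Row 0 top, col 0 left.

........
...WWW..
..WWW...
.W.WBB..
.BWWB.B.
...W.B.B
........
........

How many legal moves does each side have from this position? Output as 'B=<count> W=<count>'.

Answer: B=8 W=8

Derivation:
-- B to move --
(0,2): flips 2 -> legal
(0,3): no bracket -> illegal
(0,4): flips 2 -> legal
(0,5): no bracket -> illegal
(0,6): no bracket -> illegal
(1,1): flips 2 -> legal
(1,2): flips 1 -> legal
(1,6): no bracket -> illegal
(2,0): no bracket -> illegal
(2,1): flips 1 -> legal
(2,5): no bracket -> illegal
(2,6): no bracket -> illegal
(3,0): no bracket -> illegal
(3,2): flips 1 -> legal
(4,0): no bracket -> illegal
(5,1): no bracket -> illegal
(5,2): flips 1 -> legal
(5,4): no bracket -> illegal
(6,2): flips 1 -> legal
(6,3): no bracket -> illegal
(6,4): no bracket -> illegal
B mobility = 8
-- W to move --
(2,5): flips 1 -> legal
(2,6): flips 2 -> legal
(3,0): no bracket -> illegal
(3,2): no bracket -> illegal
(3,6): flips 2 -> legal
(3,7): no bracket -> illegal
(4,0): flips 1 -> legal
(4,5): flips 2 -> legal
(4,7): no bracket -> illegal
(5,0): no bracket -> illegal
(5,1): flips 1 -> legal
(5,2): no bracket -> illegal
(5,4): flips 2 -> legal
(5,6): no bracket -> illegal
(6,4): no bracket -> illegal
(6,5): no bracket -> illegal
(6,6): flips 2 -> legal
(6,7): no bracket -> illegal
W mobility = 8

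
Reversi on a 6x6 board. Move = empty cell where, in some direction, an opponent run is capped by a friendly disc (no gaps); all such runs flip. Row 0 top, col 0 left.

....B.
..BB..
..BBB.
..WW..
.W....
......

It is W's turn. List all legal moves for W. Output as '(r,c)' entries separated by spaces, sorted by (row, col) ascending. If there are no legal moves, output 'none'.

(0,1): no bracket -> illegal
(0,2): flips 2 -> legal
(0,3): flips 2 -> legal
(0,5): no bracket -> illegal
(1,1): flips 1 -> legal
(1,4): flips 1 -> legal
(1,5): flips 1 -> legal
(2,1): no bracket -> illegal
(2,5): no bracket -> illegal
(3,1): no bracket -> illegal
(3,4): no bracket -> illegal
(3,5): no bracket -> illegal

Answer: (0,2) (0,3) (1,1) (1,4) (1,5)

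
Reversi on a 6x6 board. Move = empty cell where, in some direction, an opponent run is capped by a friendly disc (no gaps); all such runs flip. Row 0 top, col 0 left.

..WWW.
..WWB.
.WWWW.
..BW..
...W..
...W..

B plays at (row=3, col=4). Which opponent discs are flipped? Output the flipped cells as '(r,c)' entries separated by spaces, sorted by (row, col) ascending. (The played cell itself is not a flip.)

Dir NW: opp run (2,3) (1,2), next='.' -> no flip
Dir N: opp run (2,4) capped by B -> flip
Dir NE: first cell '.' (not opp) -> no flip
Dir W: opp run (3,3) capped by B -> flip
Dir E: first cell '.' (not opp) -> no flip
Dir SW: opp run (4,3), next='.' -> no flip
Dir S: first cell '.' (not opp) -> no flip
Dir SE: first cell '.' (not opp) -> no flip

Answer: (2,4) (3,3)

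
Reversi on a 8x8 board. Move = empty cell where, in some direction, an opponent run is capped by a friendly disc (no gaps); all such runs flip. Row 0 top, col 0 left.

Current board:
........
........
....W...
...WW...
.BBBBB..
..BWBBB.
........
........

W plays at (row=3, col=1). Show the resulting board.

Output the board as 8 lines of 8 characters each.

Answer: ........
........
....W...
.W.WW...
.BWBBB..
..BWBBB.
........
........

Derivation:
Place W at (3,1); scan 8 dirs for brackets.
Dir NW: first cell '.' (not opp) -> no flip
Dir N: first cell '.' (not opp) -> no flip
Dir NE: first cell '.' (not opp) -> no flip
Dir W: first cell '.' (not opp) -> no flip
Dir E: first cell '.' (not opp) -> no flip
Dir SW: first cell '.' (not opp) -> no flip
Dir S: opp run (4,1), next='.' -> no flip
Dir SE: opp run (4,2) capped by W -> flip
All flips: (4,2)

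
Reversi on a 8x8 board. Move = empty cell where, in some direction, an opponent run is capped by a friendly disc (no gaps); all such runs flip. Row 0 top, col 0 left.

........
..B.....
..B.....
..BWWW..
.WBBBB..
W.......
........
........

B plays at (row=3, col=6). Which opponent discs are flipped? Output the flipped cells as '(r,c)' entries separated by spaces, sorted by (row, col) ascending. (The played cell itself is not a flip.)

Dir NW: first cell '.' (not opp) -> no flip
Dir N: first cell '.' (not opp) -> no flip
Dir NE: first cell '.' (not opp) -> no flip
Dir W: opp run (3,5) (3,4) (3,3) capped by B -> flip
Dir E: first cell '.' (not opp) -> no flip
Dir SW: first cell 'B' (not opp) -> no flip
Dir S: first cell '.' (not opp) -> no flip
Dir SE: first cell '.' (not opp) -> no flip

Answer: (3,3) (3,4) (3,5)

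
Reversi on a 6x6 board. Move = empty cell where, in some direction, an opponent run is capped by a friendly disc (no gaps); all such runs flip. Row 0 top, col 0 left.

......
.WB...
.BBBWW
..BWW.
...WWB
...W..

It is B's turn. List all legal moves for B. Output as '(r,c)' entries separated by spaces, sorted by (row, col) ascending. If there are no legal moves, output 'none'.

Answer: (0,0) (0,1) (1,0) (3,5) (4,2) (5,4) (5,5)

Derivation:
(0,0): flips 1 -> legal
(0,1): flips 1 -> legal
(0,2): no bracket -> illegal
(1,0): flips 1 -> legal
(1,3): no bracket -> illegal
(1,4): no bracket -> illegal
(1,5): no bracket -> illegal
(2,0): no bracket -> illegal
(3,5): flips 2 -> legal
(4,2): flips 2 -> legal
(5,2): no bracket -> illegal
(5,4): flips 1 -> legal
(5,5): flips 2 -> legal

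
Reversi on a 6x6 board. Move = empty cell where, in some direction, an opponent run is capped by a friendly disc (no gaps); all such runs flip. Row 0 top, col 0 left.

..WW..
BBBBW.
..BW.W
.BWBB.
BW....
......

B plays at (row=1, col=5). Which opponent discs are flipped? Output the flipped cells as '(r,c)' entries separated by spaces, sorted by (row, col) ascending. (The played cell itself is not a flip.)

Answer: (1,4)

Derivation:
Dir NW: first cell '.' (not opp) -> no flip
Dir N: first cell '.' (not opp) -> no flip
Dir NE: edge -> no flip
Dir W: opp run (1,4) capped by B -> flip
Dir E: edge -> no flip
Dir SW: first cell '.' (not opp) -> no flip
Dir S: opp run (2,5), next='.' -> no flip
Dir SE: edge -> no flip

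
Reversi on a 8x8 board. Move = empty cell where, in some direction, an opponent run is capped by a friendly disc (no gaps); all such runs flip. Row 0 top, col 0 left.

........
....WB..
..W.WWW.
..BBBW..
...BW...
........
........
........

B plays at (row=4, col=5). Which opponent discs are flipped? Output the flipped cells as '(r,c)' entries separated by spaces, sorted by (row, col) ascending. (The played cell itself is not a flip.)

Answer: (2,5) (3,5) (4,4)

Derivation:
Dir NW: first cell 'B' (not opp) -> no flip
Dir N: opp run (3,5) (2,5) capped by B -> flip
Dir NE: first cell '.' (not opp) -> no flip
Dir W: opp run (4,4) capped by B -> flip
Dir E: first cell '.' (not opp) -> no flip
Dir SW: first cell '.' (not opp) -> no flip
Dir S: first cell '.' (not opp) -> no flip
Dir SE: first cell '.' (not opp) -> no flip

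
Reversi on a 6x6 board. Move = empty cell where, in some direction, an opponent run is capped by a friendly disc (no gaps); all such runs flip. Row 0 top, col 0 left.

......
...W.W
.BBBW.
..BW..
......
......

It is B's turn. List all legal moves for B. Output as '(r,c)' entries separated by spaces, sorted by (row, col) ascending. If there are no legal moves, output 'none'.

Answer: (0,3) (0,4) (2,5) (3,4) (4,3) (4,4)

Derivation:
(0,2): no bracket -> illegal
(0,3): flips 1 -> legal
(0,4): flips 1 -> legal
(0,5): no bracket -> illegal
(1,2): no bracket -> illegal
(1,4): no bracket -> illegal
(2,5): flips 1 -> legal
(3,4): flips 1 -> legal
(3,5): no bracket -> illegal
(4,2): no bracket -> illegal
(4,3): flips 1 -> legal
(4,4): flips 1 -> legal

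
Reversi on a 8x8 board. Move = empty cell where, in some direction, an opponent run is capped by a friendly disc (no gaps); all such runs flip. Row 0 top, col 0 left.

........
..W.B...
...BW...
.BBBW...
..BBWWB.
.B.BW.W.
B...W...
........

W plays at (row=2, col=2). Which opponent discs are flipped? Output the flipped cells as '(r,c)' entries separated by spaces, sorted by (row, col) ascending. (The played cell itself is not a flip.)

Answer: (2,3) (3,3)

Derivation:
Dir NW: first cell '.' (not opp) -> no flip
Dir N: first cell 'W' (not opp) -> no flip
Dir NE: first cell '.' (not opp) -> no flip
Dir W: first cell '.' (not opp) -> no flip
Dir E: opp run (2,3) capped by W -> flip
Dir SW: opp run (3,1), next='.' -> no flip
Dir S: opp run (3,2) (4,2), next='.' -> no flip
Dir SE: opp run (3,3) capped by W -> flip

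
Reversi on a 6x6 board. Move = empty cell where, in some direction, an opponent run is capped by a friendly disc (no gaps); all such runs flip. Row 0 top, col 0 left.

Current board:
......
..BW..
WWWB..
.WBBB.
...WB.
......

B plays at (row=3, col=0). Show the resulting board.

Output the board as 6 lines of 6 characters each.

Place B at (3,0); scan 8 dirs for brackets.
Dir NW: edge -> no flip
Dir N: opp run (2,0), next='.' -> no flip
Dir NE: opp run (2,1) capped by B -> flip
Dir W: edge -> no flip
Dir E: opp run (3,1) capped by B -> flip
Dir SW: edge -> no flip
Dir S: first cell '.' (not opp) -> no flip
Dir SE: first cell '.' (not opp) -> no flip
All flips: (2,1) (3,1)

Answer: ......
..BW..
WBWB..
BBBBB.
...WB.
......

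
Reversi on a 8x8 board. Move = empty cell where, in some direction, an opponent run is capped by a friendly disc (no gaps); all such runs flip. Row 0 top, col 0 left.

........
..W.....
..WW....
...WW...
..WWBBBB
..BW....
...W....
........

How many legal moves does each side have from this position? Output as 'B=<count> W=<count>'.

Answer: B=9 W=8

Derivation:
-- B to move --
(0,1): flips 3 -> legal
(0,2): no bracket -> illegal
(0,3): no bracket -> illegal
(1,1): flips 2 -> legal
(1,3): no bracket -> illegal
(1,4): no bracket -> illegal
(2,1): no bracket -> illegal
(2,4): flips 1 -> legal
(2,5): flips 2 -> legal
(3,1): no bracket -> illegal
(3,2): flips 1 -> legal
(3,5): no bracket -> illegal
(4,1): flips 2 -> legal
(5,1): no bracket -> illegal
(5,4): flips 1 -> legal
(6,2): flips 1 -> legal
(6,4): no bracket -> illegal
(7,2): no bracket -> illegal
(7,3): no bracket -> illegal
(7,4): flips 1 -> legal
B mobility = 9
-- W to move --
(3,5): flips 1 -> legal
(3,6): no bracket -> illegal
(3,7): no bracket -> illegal
(4,1): flips 1 -> legal
(5,1): flips 1 -> legal
(5,4): flips 1 -> legal
(5,5): flips 1 -> legal
(5,6): flips 1 -> legal
(5,7): no bracket -> illegal
(6,1): flips 1 -> legal
(6,2): flips 1 -> legal
W mobility = 8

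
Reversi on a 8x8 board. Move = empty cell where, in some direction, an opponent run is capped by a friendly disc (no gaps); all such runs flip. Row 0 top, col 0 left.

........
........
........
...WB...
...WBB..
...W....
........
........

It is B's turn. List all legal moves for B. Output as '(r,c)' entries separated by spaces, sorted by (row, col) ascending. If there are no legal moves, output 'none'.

(2,2): flips 1 -> legal
(2,3): no bracket -> illegal
(2,4): no bracket -> illegal
(3,2): flips 1 -> legal
(4,2): flips 1 -> legal
(5,2): flips 1 -> legal
(5,4): no bracket -> illegal
(6,2): flips 1 -> legal
(6,3): no bracket -> illegal
(6,4): no bracket -> illegal

Answer: (2,2) (3,2) (4,2) (5,2) (6,2)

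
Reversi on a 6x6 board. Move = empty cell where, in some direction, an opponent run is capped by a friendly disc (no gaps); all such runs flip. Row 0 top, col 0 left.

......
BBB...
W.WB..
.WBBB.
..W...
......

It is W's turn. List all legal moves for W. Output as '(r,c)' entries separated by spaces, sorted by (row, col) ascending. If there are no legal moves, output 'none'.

Answer: (0,0) (0,2) (2,4) (3,5) (4,4)

Derivation:
(0,0): flips 2 -> legal
(0,1): no bracket -> illegal
(0,2): flips 2 -> legal
(0,3): no bracket -> illegal
(1,3): no bracket -> illegal
(1,4): no bracket -> illegal
(2,1): no bracket -> illegal
(2,4): flips 2 -> legal
(2,5): no bracket -> illegal
(3,5): flips 3 -> legal
(4,1): no bracket -> illegal
(4,3): no bracket -> illegal
(4,4): flips 1 -> legal
(4,5): no bracket -> illegal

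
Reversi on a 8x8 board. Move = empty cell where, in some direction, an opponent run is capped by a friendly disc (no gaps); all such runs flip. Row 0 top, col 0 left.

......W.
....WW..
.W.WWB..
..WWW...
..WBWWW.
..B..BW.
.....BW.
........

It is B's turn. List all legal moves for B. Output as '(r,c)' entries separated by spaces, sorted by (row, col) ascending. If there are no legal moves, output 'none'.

Answer: (0,3) (0,5) (1,0) (1,3) (2,2) (3,5) (3,7) (4,1) (4,7) (5,7) (6,7) (7,7)

Derivation:
(0,3): flips 1 -> legal
(0,4): no bracket -> illegal
(0,5): flips 1 -> legal
(0,7): no bracket -> illegal
(1,0): flips 2 -> legal
(1,1): no bracket -> illegal
(1,2): no bracket -> illegal
(1,3): flips 2 -> legal
(1,6): no bracket -> illegal
(1,7): no bracket -> illegal
(2,0): no bracket -> illegal
(2,2): flips 6 -> legal
(2,6): no bracket -> illegal
(3,0): no bracket -> illegal
(3,1): no bracket -> illegal
(3,5): flips 1 -> legal
(3,6): no bracket -> illegal
(3,7): flips 1 -> legal
(4,1): flips 1 -> legal
(4,7): flips 4 -> legal
(5,1): no bracket -> illegal
(5,3): no bracket -> illegal
(5,4): no bracket -> illegal
(5,7): flips 1 -> legal
(6,7): flips 1 -> legal
(7,5): no bracket -> illegal
(7,6): no bracket -> illegal
(7,7): flips 1 -> legal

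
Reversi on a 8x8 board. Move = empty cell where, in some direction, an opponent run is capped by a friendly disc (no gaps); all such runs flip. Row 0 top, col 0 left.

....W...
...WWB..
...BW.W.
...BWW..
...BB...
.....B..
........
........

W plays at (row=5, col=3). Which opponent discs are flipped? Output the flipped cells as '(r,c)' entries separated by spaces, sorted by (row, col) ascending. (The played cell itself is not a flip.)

Answer: (2,3) (3,3) (4,3) (4,4)

Derivation:
Dir NW: first cell '.' (not opp) -> no flip
Dir N: opp run (4,3) (3,3) (2,3) capped by W -> flip
Dir NE: opp run (4,4) capped by W -> flip
Dir W: first cell '.' (not opp) -> no flip
Dir E: first cell '.' (not opp) -> no flip
Dir SW: first cell '.' (not opp) -> no flip
Dir S: first cell '.' (not opp) -> no flip
Dir SE: first cell '.' (not opp) -> no flip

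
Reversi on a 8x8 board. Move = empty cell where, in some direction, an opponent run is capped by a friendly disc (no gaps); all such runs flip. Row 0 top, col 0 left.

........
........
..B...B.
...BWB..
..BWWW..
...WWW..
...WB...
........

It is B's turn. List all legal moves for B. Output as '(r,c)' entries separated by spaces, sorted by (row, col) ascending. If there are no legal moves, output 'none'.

Answer: (2,4) (4,6) (6,2) (6,5) (6,6) (7,3)

Derivation:
(2,3): no bracket -> illegal
(2,4): flips 3 -> legal
(2,5): no bracket -> illegal
(3,2): no bracket -> illegal
(3,6): no bracket -> illegal
(4,6): flips 4 -> legal
(5,2): no bracket -> illegal
(5,6): no bracket -> illegal
(6,2): flips 3 -> legal
(6,5): flips 2 -> legal
(6,6): flips 2 -> legal
(7,2): no bracket -> illegal
(7,3): flips 3 -> legal
(7,4): no bracket -> illegal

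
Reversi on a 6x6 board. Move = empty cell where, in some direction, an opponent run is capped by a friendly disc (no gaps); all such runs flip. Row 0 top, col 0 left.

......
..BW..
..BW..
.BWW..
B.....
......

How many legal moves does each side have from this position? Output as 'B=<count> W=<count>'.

-- B to move --
(0,2): no bracket -> illegal
(0,3): no bracket -> illegal
(0,4): flips 1 -> legal
(1,4): flips 1 -> legal
(2,1): no bracket -> illegal
(2,4): flips 1 -> legal
(3,4): flips 3 -> legal
(4,1): no bracket -> illegal
(4,2): flips 1 -> legal
(4,3): no bracket -> illegal
(4,4): flips 1 -> legal
B mobility = 6
-- W to move --
(0,1): flips 1 -> legal
(0,2): flips 2 -> legal
(0,3): no bracket -> illegal
(1,1): flips 2 -> legal
(2,0): no bracket -> illegal
(2,1): flips 1 -> legal
(3,0): flips 1 -> legal
(4,1): no bracket -> illegal
(4,2): no bracket -> illegal
(5,0): no bracket -> illegal
(5,1): no bracket -> illegal
W mobility = 5

Answer: B=6 W=5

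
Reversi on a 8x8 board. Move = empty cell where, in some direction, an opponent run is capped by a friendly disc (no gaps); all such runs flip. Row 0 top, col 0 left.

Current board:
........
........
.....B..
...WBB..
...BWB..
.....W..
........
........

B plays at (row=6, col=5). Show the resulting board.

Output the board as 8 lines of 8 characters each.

Place B at (6,5); scan 8 dirs for brackets.
Dir NW: first cell '.' (not opp) -> no flip
Dir N: opp run (5,5) capped by B -> flip
Dir NE: first cell '.' (not opp) -> no flip
Dir W: first cell '.' (not opp) -> no flip
Dir E: first cell '.' (not opp) -> no flip
Dir SW: first cell '.' (not opp) -> no flip
Dir S: first cell '.' (not opp) -> no flip
Dir SE: first cell '.' (not opp) -> no flip
All flips: (5,5)

Answer: ........
........
.....B..
...WBB..
...BWB..
.....B..
.....B..
........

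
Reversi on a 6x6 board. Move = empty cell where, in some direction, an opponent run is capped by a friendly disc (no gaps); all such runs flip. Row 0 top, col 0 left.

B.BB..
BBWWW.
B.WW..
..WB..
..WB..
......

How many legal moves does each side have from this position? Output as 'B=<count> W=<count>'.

-- B to move --
(0,1): no bracket -> illegal
(0,4): no bracket -> illegal
(0,5): no bracket -> illegal
(1,5): flips 3 -> legal
(2,1): flips 2 -> legal
(2,4): flips 1 -> legal
(2,5): flips 1 -> legal
(3,1): flips 1 -> legal
(3,4): no bracket -> illegal
(4,1): flips 1 -> legal
(5,1): flips 1 -> legal
(5,2): flips 4 -> legal
(5,3): no bracket -> illegal
B mobility = 8
-- W to move --
(0,1): no bracket -> illegal
(0,4): no bracket -> illegal
(2,1): no bracket -> illegal
(2,4): flips 1 -> legal
(3,0): no bracket -> illegal
(3,1): no bracket -> illegal
(3,4): flips 1 -> legal
(4,4): flips 2 -> legal
(5,2): no bracket -> illegal
(5,3): flips 2 -> legal
(5,4): flips 1 -> legal
W mobility = 5

Answer: B=8 W=5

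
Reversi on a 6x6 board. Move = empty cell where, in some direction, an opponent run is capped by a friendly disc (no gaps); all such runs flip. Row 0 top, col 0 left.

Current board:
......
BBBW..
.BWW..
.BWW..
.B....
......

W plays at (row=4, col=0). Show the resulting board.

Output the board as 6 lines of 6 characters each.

Place W at (4,0); scan 8 dirs for brackets.
Dir NW: edge -> no flip
Dir N: first cell '.' (not opp) -> no flip
Dir NE: opp run (3,1) capped by W -> flip
Dir W: edge -> no flip
Dir E: opp run (4,1), next='.' -> no flip
Dir SW: edge -> no flip
Dir S: first cell '.' (not opp) -> no flip
Dir SE: first cell '.' (not opp) -> no flip
All flips: (3,1)

Answer: ......
BBBW..
.BWW..
.WWW..
WB....
......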